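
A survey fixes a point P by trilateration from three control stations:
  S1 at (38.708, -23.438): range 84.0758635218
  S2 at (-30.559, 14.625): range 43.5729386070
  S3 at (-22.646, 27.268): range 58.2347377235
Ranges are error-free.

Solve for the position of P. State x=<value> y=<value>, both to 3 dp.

eq1: (x − 38.708)² + (y + 23.438)² = 84.0758635218²
eq2: (x + 30.559)² + (y − 14.625)² = 43.5729386070²
eq3: (x + 22.646)² + (y − 27.268)² = 58.2347377235²
eq1−eq3, eq1−eq2 (x²,y² cancel):
  -122.708·x + 101.412·y = 2886.202181
  -138.534·x + 76.126·y = 4270.243846
det = -122.708·76.126 − 101.412·-138.534 = 4707.740800
x = (2886.202181·76.126 − 101.412·4270.243846) / 4707.740800 = -45.316629
y = (-122.708·4270.243846 − 2886.202181·-138.534) / 4707.740800 = -26.372724

x=-45.317 y=-26.373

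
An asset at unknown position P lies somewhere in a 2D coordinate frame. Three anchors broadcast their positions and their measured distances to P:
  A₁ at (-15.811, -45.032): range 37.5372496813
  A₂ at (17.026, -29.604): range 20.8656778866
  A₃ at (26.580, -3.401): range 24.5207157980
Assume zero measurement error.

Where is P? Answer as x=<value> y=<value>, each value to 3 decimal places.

eq1: (x + 15.811)² + (y + 45.032)² = 37.5372496813²
eq2: (x − 17.026)² + (y + 29.604)² = 20.8656778866²
eq3: (x − 26.580)² + (y + 3.401)² = 24.5207157980²
eq3−eq1, eq3−eq2 (x²,y² cancel):
  -84.782·x − 83.262·y = 752.025934
  -19.108·x − 52.406·y = 614.107281
det = -84.782·-52.406 − -83.262·-19.108 = 2852.115196
x = (752.025934·-52.406 − -83.262·614.107281) / 2852.115196 = 4.109627
y = (-84.782·614.107281 − 752.025934·-19.108) / 2852.115196 = -13.216693

x=4.110 y=-13.217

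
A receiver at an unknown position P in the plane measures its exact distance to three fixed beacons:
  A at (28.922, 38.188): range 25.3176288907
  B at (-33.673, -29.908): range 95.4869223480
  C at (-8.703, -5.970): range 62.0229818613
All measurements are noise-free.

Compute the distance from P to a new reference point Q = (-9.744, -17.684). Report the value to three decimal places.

68.757

eq1: (x − 28.922)² + (y − 38.188)² = 25.3176288907²
eq2: (x + 33.673)² + (y + 29.908)² = 95.4869223480²
eq3: (x + 8.703)² + (y + 5.970)² = 62.0229818613²
eq1−eq3, eq1−eq2 (x²,y² cancel):
  -75.250·x − 88.316·y = -5389.290265
  -125.190·x − 136.192·y = -8743.216042
det = -75.250·-136.192 − -88.316·-125.190 = -807.832040
x = (-5389.290265·-136.192 − -88.316·-8743.216042) / -807.832040 = 47.271767
y = (-75.250·-8743.216042 − -5389.290265·-125.190) / -807.832040 = 20.744710
|P − Q| = √((47.271767 − -9.744)² + (20.744710 − -17.684)²) = 68.757279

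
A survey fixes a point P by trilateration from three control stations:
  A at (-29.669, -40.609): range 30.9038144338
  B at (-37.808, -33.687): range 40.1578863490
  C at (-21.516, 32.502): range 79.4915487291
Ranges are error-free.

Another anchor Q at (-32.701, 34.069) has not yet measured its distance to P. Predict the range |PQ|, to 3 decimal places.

eq1: (x + 29.669)² + (y + 40.609)² = 30.9038144338²
eq2: (x + 37.808)² + (y + 33.687)² = 40.1578863490²
eq3: (x + 21.516)² + (y − 32.502)² = 79.4915487291²
eq2−eq3, eq2−eq1 (x²,y² cancel):
  32.584·x + 132.378·y = -5751.191056
  16.278·x − 13.844·y = 622.691698
det = 32.584·-13.844 − 132.378·16.278 = -2605.941980
x = (-5751.191056·-13.844 − 132.378·622.691698) / -2605.941980 = 1.078763
y = (32.584·622.691698 − -5751.191056·16.278) / -2605.941980 = -43.710748
|P − Q| = √((1.078763 − -32.701)² + (-43.710748 − 34.069)²) = 84.798359

84.798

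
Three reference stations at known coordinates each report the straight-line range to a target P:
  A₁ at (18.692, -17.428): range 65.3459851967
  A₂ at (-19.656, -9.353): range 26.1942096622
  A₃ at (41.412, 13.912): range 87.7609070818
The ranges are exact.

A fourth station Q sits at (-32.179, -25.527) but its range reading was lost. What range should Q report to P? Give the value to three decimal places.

26.544

eq1: (x − 18.692)² + (y + 17.428)² = 65.3459851967²
eq2: (x + 19.656)² + (y + 9.353)² = 26.1942096622²
eq3: (x − 41.412)² + (y − 13.912)² = 87.7609070818²
eq2−eq3, eq2−eq1 (x²,y² cancel):
  122.136·x + 46.530·y = -5581.179649
  76.696·x − 16.150·y = -3404.672058
det = 122.136·-16.150 − 46.530·76.696 = -5541.161280
x = (-5581.179649·-16.150 − 46.530·-3404.672058) / -5541.161280 = -44.856201
y = (122.136·-3404.672058 − -5581.179649·76.696) / -5541.161280 = -2.205517
|P − Q| = √((-44.856201 − -32.179)² + (-2.205517 − -25.527)²) = 26.544358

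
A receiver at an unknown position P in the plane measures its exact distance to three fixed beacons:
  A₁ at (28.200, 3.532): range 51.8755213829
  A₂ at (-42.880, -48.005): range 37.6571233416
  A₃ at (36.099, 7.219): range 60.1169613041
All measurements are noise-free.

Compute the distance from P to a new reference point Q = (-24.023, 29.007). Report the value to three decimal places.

eq1: (x − 28.200)² + (y − 3.532)² = 51.8755213829²
eq2: (x + 42.880)² + (y + 48.005)² = 37.6571233416²
eq3: (x − 36.099)² + (y − 7.219)² = 60.1169613041²
eq3−eq1, eq3−eq2 (x²,y² cancel):
  -15.798·x − 7.374·y = 375.442580
  -157.958·x − 110.448·y = 4983.912761
det = -15.798·-110.448 − -7.374·-157.958 = 580.075212
x = (375.442580·-110.448 − -7.374·4983.912761) / 580.075212 = -8.129134
y = (-15.798·4983.912761 − 375.442580·-157.958) / 580.075212 = -33.498578
|P − Q| = √((-8.129134 − -24.023)² + (-33.498578 − 29.007)²) = 64.494668

64.495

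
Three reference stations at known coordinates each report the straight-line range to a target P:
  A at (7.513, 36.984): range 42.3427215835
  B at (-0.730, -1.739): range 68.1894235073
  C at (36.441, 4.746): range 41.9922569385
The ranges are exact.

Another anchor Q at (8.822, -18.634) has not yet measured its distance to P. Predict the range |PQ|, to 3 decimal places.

eq1: (x − 7.513)² + (y − 36.984)² = 42.3427215835²
eq2: (x + 0.730)² + (y + 1.739)² = 68.1894235073²
eq3: (x − 36.441)² + (y − 4.746)² = 41.9922569385²
eq3−eq2, eq3−eq1 (x²,y² cancel):
  -74.342·x − 12.970·y = -4233.361811
  -57.856·x + 64.476·y = 44.234000
det = -74.342·64.476 − -12.970·-57.856 = -5543.667112
x = (-4233.361811·64.476 − -12.970·44.234000) / -5543.667112 = 49.132914
y = (-74.342·44.234000 − -4233.361811·-57.856) / -5543.667112 = 44.774302
|P − Q| = √((49.132914 − 8.822)² + (44.774302 − -18.634)²) = 75.137092

75.137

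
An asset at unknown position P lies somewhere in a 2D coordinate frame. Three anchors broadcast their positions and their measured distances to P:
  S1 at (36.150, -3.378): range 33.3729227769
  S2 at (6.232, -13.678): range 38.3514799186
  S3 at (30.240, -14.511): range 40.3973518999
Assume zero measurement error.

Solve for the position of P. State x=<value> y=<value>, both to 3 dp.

eq1: (x − 36.150)² + (y + 3.378)² = 33.3729227769²
eq2: (x − 6.232)² + (y + 13.678)² = 38.3514799186²
eq3: (x − 30.240)² + (y + 14.511)² = 40.3973518999²
eq2−eq1, eq2−eq3 (x²,y² cancel):
  59.836·x + 20.600·y = 1449.391913
  48.016·x − 1.666·y = 737.991184
det = 59.836·-1.666 − 20.600·48.016 = -1088.816376
x = (1449.391913·-1.666 − 20.600·737.991184) / -1088.816376 = 16.180235
y = (59.836·737.991184 − 1449.391913·48.016) / -1088.816376 = 23.360745

x=16.180 y=23.361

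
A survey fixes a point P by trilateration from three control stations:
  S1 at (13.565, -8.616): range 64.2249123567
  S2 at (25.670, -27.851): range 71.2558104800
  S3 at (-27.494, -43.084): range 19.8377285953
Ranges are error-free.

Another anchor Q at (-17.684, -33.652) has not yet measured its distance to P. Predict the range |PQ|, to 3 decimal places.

eq1: (x − 13.565)² + (y + 8.616)² = 64.2249123567²
eq2: (x − 25.670)² + (y + 27.851)² = 71.2558104800²
eq3: (x + 27.494)² + (y + 43.084)² = 19.8377285953²
eq1−eq3, eq1−eq2 (x²,y² cancel):
  -82.118·x − 68.936·y = 6085.210302
  24.210·x − 38.470·y = 223.831260
det = -82.118·-38.470 − -68.936·24.210 = 4828.020020
x = (6085.210302·-38.470 − -68.936·223.831260) / 4828.020020 = -45.291446
y = (-82.118·223.831260 − 6085.210302·24.210) / 4828.020020 = -34.321216
|P − Q| = √((-45.291446 − -17.684)² + (-34.321216 − -33.652)²) = 27.615556

27.616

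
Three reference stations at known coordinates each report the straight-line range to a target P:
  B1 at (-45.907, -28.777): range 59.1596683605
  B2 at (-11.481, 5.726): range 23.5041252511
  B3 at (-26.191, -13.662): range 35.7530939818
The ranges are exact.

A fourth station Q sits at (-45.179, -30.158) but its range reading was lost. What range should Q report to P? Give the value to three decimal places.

eq1: (x + 45.907)² + (y + 28.777)² = 59.1596683605²
eq2: (x + 11.481)² + (y − 5.726)² = 23.5041252511²
eq3: (x + 26.191)² + (y + 13.662)² = 35.7530939818²
eq2−eq3, eq2−eq1 (x²,y² cancel):
  -29.420·x − 38.776·y = -17.821537
  -68.852·x − 69.006·y = -176.454516
det = -29.420·-69.006 − -38.776·-68.852 = -639.648632
x = (-17.821537·-69.006 − -38.776·-176.454516) / -639.648632 = 8.774204
y = (-29.420·-176.454516 − -17.821537·-68.852) / -639.648632 = -6.197533
|P − Q| = √((8.774204 − -45.179)² + (-6.197533 − -30.158)²) = 59.034330

59.034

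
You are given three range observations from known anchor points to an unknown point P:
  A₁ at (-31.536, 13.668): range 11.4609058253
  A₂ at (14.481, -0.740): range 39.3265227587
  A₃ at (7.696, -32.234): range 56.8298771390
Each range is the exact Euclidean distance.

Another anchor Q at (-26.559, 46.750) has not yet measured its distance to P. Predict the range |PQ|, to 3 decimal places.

30.287

eq1: (x + 31.536)² + (y − 13.668)² = 11.4609058253²
eq2: (x − 14.481)² + (y + 0.740)² = 39.3265227587²
eq3: (x − 7.696)² + (y + 32.234)² = 56.8298771390²
eq2−eq1, eq2−eq3 (x²,y² cancel):
  -92.034·x + 28.816·y = 2386.309589
  -13.570·x − 62.988·y = -795.047332
det = -92.034·-62.988 − 28.816·-13.570 = 6188.070712
x = (2386.309589·-62.988 − 28.816·-795.047332) / 6188.070712 = -20.587804
y = (-92.034·-795.047332 − 2386.309589·-13.570) / 6188.070712 = 17.057596
|P − Q| = √((-20.587804 − -26.559)² + (17.057596 − 46.750)²) = 30.286863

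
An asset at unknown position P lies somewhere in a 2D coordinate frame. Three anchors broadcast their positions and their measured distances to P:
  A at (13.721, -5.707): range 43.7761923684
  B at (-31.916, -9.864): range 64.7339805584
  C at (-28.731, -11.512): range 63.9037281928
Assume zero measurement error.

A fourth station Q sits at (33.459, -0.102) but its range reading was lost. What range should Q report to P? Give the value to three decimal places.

43.922

eq1: (x − 13.721)² + (y + 5.707)² = 43.7761923684²
eq2: (x + 31.916)² + (y + 9.864)² = 64.7339805584²
eq3: (x + 28.731)² + (y + 11.512)² = 63.9037281928²
eq2−eq3, eq2−eq1 (x²,y² cancel):
  6.370·x − 3.296·y = -51.131285
  91.274·x + 8.314·y = 1379.039359
det = 6.370·8.314 − -3.296·91.274 = 353.799284
x = (-51.131285·8.314 − -3.296·1379.039359) / 353.799284 = 11.645609
y = (6.370·1379.039359 − -51.131285·91.274) / 353.799284 = 38.019968
|P − Q| = √((11.645609 − 33.459)² + (38.019968 − -0.102)²) = 43.921618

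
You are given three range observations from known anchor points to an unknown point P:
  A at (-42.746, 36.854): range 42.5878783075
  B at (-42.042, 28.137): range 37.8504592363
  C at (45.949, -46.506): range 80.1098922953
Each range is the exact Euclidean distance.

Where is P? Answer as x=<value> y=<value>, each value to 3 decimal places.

eq1: (x + 42.746)² + (y − 36.854)² = 42.5878783075²
eq2: (x + 42.042)² + (y − 28.137)² = 37.8504592363²
eq3: (x − 45.949)² + (y + 46.506)² = 80.1098922953²
eq2−eq1, eq2−eq3 (x²,y² cancel):
  -1.408·x + 17.434·y = 245.147185
  175.982·x − 149.286·y = -3270.039475
det = -1.408·-149.286 − 17.434·175.982 = -2857.875500
x = (245.147185·-149.286 − 17.434·-3270.039475) / -2857.875500 = -7.142657
y = (-1.408·-3270.039475 − 245.147185·175.982) / -2857.875500 = 13.484589

x=-7.143 y=13.485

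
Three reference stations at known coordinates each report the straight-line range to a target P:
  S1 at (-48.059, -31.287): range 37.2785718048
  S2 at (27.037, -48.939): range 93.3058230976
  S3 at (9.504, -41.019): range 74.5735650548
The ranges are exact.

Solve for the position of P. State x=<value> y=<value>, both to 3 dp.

x=-48.387 y=5.990

eq1: (x + 48.059)² + (y + 31.287)² = 37.2785718048²
eq2: (x − 27.037)² + (y + 48.939)² = 93.3058230976²
eq3: (x − 9.504)² + (y + 41.019)² = 74.5735650548²
eq1−eq3, eq1−eq2 (x²,y² cancel):
  115.126·x − 19.464·y = -5687.184162
  150.192·x − 35.304·y = -7478.803468
det = 115.126·-35.304 − -19.464·150.192 = -1141.071216
x = (-5687.184162·-35.304 − -19.464·-7478.803468) / -1141.071216 = -48.386918
y = (115.126·-7478.803468 − -5687.184162·150.192) / -1141.071216 = 5.990130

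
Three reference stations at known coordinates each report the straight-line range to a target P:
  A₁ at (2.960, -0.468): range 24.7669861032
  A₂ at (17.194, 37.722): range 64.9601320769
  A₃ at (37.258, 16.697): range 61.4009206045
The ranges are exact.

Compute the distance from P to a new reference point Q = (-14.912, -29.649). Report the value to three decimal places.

eq1: (x − 2.960)² + (y + 0.468)² = 24.7669861032²
eq2: (x − 17.194)² + (y − 37.722)² = 64.9601320769²
eq3: (x − 37.258)² + (y − 16.697)² = 61.4009206045²
eq3−eq2, eq3−eq1 (x²,y² cancel):
  -40.128·x + 42.050·y = -398.111161
  -68.596·x − 34.330·y = 1498.701701
det = -40.128·-34.330 − 42.050·-68.596 = 4262.056040
x = (-398.111161·-34.330 − 42.050·1498.701701) / 4262.056040 = -11.579681
y = (-40.128·1498.701701 − -398.111161·-68.596) / 4262.056040 = -20.517969
|P − Q| = √((-11.579681 − -14.912)² + (-20.517969 − -29.649)²) = 9.720086

9.720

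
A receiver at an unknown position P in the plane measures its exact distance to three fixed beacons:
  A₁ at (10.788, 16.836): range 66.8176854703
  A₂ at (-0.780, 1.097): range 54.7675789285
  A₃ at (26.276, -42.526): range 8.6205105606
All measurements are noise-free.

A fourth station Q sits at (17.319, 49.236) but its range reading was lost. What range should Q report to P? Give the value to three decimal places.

98.520

eq1: (x − 10.788)² + (y − 16.836)² = 66.8176854703²
eq2: (x + 0.780)² + (y − 1.097)² = 54.7675789285²
eq3: (x − 26.276)² + (y + 42.526)² = 8.6205105606²
eq2−eq1, eq2−eq3 (x²,y² cancel):
  23.136·x + 31.478·y = -1067.095359
  54.112·x − 87.246·y = 5422.251542
det = 23.136·-87.246 − 31.478·54.112 = -3721.860992
x = (-1067.095359·-87.246 − 31.478·5422.251542) / -3721.860992 = 20.844903
y = (23.136·5422.251542 − -1067.095359·54.112) / -3721.860992 = -49.220505
|P − Q| = √((20.844903 − 17.319)² + (-49.220505 − 49.236)²) = 98.519619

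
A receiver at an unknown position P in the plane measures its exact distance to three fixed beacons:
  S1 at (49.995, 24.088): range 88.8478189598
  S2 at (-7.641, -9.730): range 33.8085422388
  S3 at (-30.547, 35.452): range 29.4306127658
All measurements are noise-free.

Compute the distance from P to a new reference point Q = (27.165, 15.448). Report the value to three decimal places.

64.897

eq1: (x − 49.995)² + (y − 24.088)² = 88.8478189598²
eq2: (x + 7.641)² + (y + 9.730)² = 33.8085422388²
eq3: (x + 30.547)² + (y − 35.452)² = 29.4306127658²
eq2−eq1, eq2−eq3 (x²,y² cancel):
  115.272·x + 67.636·y = -3824.243418
  -45.812·x + 90.364·y = 2313.762293
det = 115.272·90.364 − 67.636·-45.812 = 13514.979440
x = (-3824.243418·90.364 − 67.636·2313.762293) / 13514.979440 = -37.148969
y = (115.272·2313.762293 − -3824.243418·-45.812) / 13514.979440 = 6.771432
|P − Q| = √((-37.148969 − 27.165)² + (6.771432 − 15.448)²) = 64.896606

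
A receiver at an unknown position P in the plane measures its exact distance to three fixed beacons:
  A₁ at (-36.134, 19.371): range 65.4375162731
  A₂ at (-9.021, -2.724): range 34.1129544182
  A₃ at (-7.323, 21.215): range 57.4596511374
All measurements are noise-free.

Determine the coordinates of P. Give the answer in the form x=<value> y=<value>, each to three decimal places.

eq1: (x + 36.134)² + (y − 19.371)² = 65.4375162731²
eq2: (x + 9.021)² + (y + 2.724)² = 34.1129544182²
eq3: (x + 7.323)² + (y − 21.215)² = 57.4596511374²
eq3−eq1, eq3−eq2 (x²,y² cancel):
  -57.622·x − 3.688·y = 196.742016
  -3.396·x − 47.878·y = 1723.013913
det = -57.622·-47.878 − -3.688·-3.396 = 2746.301668
x = (196.742016·-47.878 − -3.688·1723.013913) / 2746.301668 = -1.116097
y = (-57.622·1723.013913 − 196.742016·-3.396) / 2746.301668 = -35.908427

x=-1.116 y=-35.908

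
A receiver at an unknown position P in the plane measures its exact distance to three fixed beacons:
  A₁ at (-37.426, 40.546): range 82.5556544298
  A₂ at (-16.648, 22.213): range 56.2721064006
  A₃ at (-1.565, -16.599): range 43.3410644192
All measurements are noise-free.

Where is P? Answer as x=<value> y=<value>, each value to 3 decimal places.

eq1: (x + 37.426)² + (y − 40.546)² = 82.5556544298²
eq2: (x + 16.648)² + (y − 22.213)² = 56.2721064006²
eq3: (x + 1.565)² + (y + 16.599)² = 43.3410644192²
eq1−eq2, eq1−eq3 (x²,y² cancel):
  41.556·x − 36.666·y = 1374.775801
  71.722·x − 114.290·y = 2170.280647
det = 41.556·-114.290 − -36.666·71.722 = -2119.676388
x = (1374.775801·-114.290 − -36.666·2170.280647) / -2119.676388 = 36.584649
y = (41.556·2170.280647 − 1374.775801·71.722) / -2119.676388 = 3.969232

x=36.585 y=3.969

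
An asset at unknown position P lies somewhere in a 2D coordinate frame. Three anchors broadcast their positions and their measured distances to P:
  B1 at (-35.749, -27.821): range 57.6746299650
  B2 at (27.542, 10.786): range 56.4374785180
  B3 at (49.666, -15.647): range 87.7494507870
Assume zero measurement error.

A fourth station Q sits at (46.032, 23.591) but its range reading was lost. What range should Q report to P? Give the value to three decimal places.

72.110

eq1: (x + 35.749)² + (y + 27.821)² = 57.6746299650²
eq2: (x − 27.542)² + (y − 10.786)² = 56.4374785180²
eq3: (x − 49.666)² + (y + 15.647)² = 87.7494507870²
eq3−eq1, eq3−eq2 (x²,y² cancel):
  -170.830·x − 24.348·y = 3714.062049
  -44.248·x + 52.866·y = 2678.136527
det = -170.830·52.866 − -24.348·-44.248 = -10108.449084
x = (3714.062049·52.866 − -24.348·2678.136527) / -10108.449084 = -25.874877
y = (-170.830·2678.136527 − 3714.062049·-44.248) / -10108.449084 = 29.002099
|P − Q| = √((-25.874877 − 46.032)² + (29.002099 − 23.591)²) = 72.110186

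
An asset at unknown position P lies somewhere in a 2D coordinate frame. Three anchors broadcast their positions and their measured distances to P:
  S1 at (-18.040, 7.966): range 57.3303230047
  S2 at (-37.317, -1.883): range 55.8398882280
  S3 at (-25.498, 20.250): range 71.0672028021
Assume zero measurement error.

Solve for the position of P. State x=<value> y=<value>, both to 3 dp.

x=-5.938 y=-48.073

eq1: (x + 18.040)² + (y − 7.966)² = 57.3303230047²
eq2: (x + 37.317)² + (y + 1.883)² = 55.8398882280²
eq3: (x + 25.498)² + (y − 20.250)² = 71.0672028021²
eq1−eq2, eq1−eq3 (x²,y² cancel):
  -38.554·x − 19.698·y = 1175.878241
  -14.916·x + 24.568·y = -1092.469630
det = -38.554·24.568 − -19.698·-14.916 = -1241.010040
x = (1175.878241·24.568 − -19.698·-1092.469630) / -1241.010040 = -5.938316
y = (-38.554·-1092.469630 − 1175.878241·-14.916) / -1241.010040 = -48.072515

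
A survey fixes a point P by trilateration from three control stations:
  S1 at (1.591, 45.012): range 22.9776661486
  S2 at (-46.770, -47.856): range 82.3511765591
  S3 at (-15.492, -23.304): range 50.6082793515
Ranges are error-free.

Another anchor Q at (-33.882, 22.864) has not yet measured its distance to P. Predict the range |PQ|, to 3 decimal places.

21.360

eq1: (x − 1.591)² + (y − 45.012)² = 22.9776661486²
eq2: (x + 46.770)² + (y + 47.856)² = 82.3511765591²
eq3: (x + 15.492)² + (y + 23.304)² = 50.6082793515²
eq1−eq2, eq1−eq3 (x²,y² cancel):
  -96.722·x − 185.736·y = -3804.724928
  -34.166·x − 136.632·y = -3278.757742
det = -96.722·-136.632 − -185.736·-34.166 = 6869.464128
x = (-3804.724928·-136.632 − -185.736·-3278.757742) / 6869.464128 = -12.975710
y = (-96.722·-3278.757742 − -3804.724928·-34.166) / 6869.464128 = 27.241684
|P − Q| = √((-12.975710 − -33.882)² + (27.241684 − 22.864)²) = 21.359707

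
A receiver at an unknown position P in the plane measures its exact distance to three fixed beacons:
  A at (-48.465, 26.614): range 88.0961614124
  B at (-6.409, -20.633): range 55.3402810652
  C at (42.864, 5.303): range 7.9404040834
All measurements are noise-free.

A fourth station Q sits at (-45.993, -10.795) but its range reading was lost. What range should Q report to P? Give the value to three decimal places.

87.369

eq1: (x + 48.465)² + (y − 26.614)² = 88.0961614124²
eq2: (x + 6.409)² + (y + 20.633)² = 55.3402810652²
eq3: (x − 42.864)² + (y − 5.303)² = 7.9404040834²
eq2−eq1, eq2−eq3 (x²,y² cancel):
  -84.112·x + 94.494·y = -2108.021696
  98.546·x + 51.872·y = 4398.145026
det = -84.112·51.872 − 94.494·98.546 = -13675.063388
x = (-2108.021696·51.872 − 94.494·4398.145026) / -13675.063388 = 38.387070
y = (-84.112·4398.145026 − -2108.021696·98.546) / -13675.063388 = 11.860981
|P − Q| = √((38.387070 − -45.993)² + (11.860981 − -10.795)²) = 87.368700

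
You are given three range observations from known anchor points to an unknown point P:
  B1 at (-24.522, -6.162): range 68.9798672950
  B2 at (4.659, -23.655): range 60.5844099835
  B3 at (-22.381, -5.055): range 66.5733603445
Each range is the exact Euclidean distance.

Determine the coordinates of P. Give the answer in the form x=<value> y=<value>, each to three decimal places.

x=34.925 y=28.828

eq1: (x + 24.522)² + (y + 6.162)² = 68.9798672950²
eq2: (x − 4.659)² + (y + 23.655)² = 60.5844099835²
eq3: (x + 22.381)² + (y + 5.055)² = 66.5733603445²
eq2−eq1, eq2−eq3 (x²,y² cancel):
  -58.362·x + 34.986·y = -1029.717937
  -54.080·x + 37.200·y = -816.344694
det = -58.362·37.200 − 34.986·-54.080 = -279.023520
x = (-1029.717937·37.200 − 34.986·-816.344694) / -279.023520 = 34.924912
y = (-58.362·-816.344694 − -1029.717937·-54.080) / -279.023520 = 28.827810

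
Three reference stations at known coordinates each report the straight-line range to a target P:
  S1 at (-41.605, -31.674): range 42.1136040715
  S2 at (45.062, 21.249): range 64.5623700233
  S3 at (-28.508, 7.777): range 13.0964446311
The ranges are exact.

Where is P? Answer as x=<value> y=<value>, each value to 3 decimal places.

x=-16.639 y=2.241

eq1: (x + 41.605)² + (y + 31.674)² = 42.1136040715²
eq2: (x − 45.062)² + (y − 21.249)² = 64.5623700233²
eq3: (x + 28.508)² + (y − 7.777)² = 13.0964446311²
eq3−eq1, eq3−eq2 (x²,y² cancel):
  -26.194·x − 78.902·y = 258.991722
  147.140·x + 26.944·y = -2387.866709
det = -26.194·26.944 − -78.902·147.140 = 10903.869144
x = (258.991722·26.944 − -78.902·-2387.866709) / 10903.869144 = -16.638973
y = (-26.194·-2387.866709 − 258.991722·147.140) / 10903.869144 = 2.241382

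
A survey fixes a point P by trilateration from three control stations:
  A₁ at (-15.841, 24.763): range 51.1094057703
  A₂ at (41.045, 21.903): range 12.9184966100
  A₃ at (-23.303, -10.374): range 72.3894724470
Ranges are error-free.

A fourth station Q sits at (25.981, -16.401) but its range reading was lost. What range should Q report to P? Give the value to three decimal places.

eq1: (x + 15.841)² + (y − 24.763)² = 51.1094057703²
eq2: (x − 41.045)² + (y − 21.903)² = 12.9184966100²
eq3: (x + 23.303)² + (y + 10.374)² = 72.3894724470²
eq3−eq1, eq3−eq2 (x²,y² cancel):
  14.924·x + 70.274·y = 2841.558128
  128.696·x + 64.554·y = 6587.131915
det = 14.924·64.554 − 70.274·128.696 = -8080.578808
x = (2841.558128·64.554 − 70.274·6587.131915) / -8080.578808 = 34.585414
y = (14.924·6587.131915 − 2841.558128·128.696) / -8080.578808 = 33.090551
|P − Q| = √((34.585414 − 25.981)² + (33.090551 − -16.401)²) = 50.233949

50.234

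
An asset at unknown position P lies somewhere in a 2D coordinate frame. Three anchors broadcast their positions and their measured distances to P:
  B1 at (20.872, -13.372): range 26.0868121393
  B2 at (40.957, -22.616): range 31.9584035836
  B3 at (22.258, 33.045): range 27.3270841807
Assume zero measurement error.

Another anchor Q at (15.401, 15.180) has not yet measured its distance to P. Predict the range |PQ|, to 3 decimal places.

eq1: (x − 20.872)² + (y + 13.372)² = 26.0868121393²
eq2: (x − 40.957)² + (y + 22.616)² = 31.9584035836²
eq3: (x − 22.258)² + (y − 33.045)² = 27.3270841807²
eq2−eq3, eq2−eq1 (x²,y² cancel):
  -37.398·x + 111.322·y = -326.998686
  -40.170·x + 18.488·y = -1233.690745
det = -37.398·18.488 − 111.322·-40.170 = 3780.390516
x = (-326.998686·18.488 − 111.322·-1233.690745) / 3780.390516 = 34.729579
y = (-37.398·-1233.690745 − -326.998686·-40.170) / 3780.390516 = 8.729794
|P − Q| = √((34.729579 − 15.401)² + (8.729794 − 15.180)²) = 20.376435

20.376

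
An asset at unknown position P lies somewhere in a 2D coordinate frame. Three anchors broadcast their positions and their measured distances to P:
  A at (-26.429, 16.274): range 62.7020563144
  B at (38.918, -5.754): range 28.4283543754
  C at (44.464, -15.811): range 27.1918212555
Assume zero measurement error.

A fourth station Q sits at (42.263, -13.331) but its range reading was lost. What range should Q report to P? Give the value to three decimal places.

26.327

eq1: (x + 26.429)² + (y − 16.274)² = 62.7020563144²
eq2: (x − 38.918)² + (y + 5.754)² = 28.4283543754²
eq3: (x − 44.464)² + (y + 15.811)² = 27.1918212555²
eq1−eq3, eq1−eq2 (x²,y² cancel):
  141.786·x − 64.170·y = 4455.852623
  130.694·x − 44.056·y = 3707.760657
det = 141.786·-44.056 − -64.170·130.694 = 2140.109964
x = (4455.852623·-44.056 − -64.170·3707.760657) / 2140.109964 = 19.447579
y = (141.786·3707.760657 − 4455.852623·130.694) / 2140.109964 = -26.468103
|P − Q| = √((19.447579 − 42.263)² + (-26.468103 − -13.331)²) = 26.327303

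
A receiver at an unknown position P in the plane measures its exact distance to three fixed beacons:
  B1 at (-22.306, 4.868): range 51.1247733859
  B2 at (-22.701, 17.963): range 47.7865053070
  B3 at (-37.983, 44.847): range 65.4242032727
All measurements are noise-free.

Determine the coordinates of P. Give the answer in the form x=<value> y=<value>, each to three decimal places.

eq1: (x + 22.306)² + (y − 4.868)² = 51.1247733859²
eq2: (x + 22.701)² + (y − 17.963)² = 47.7865053070²
eq3: (x + 37.983)² + (y − 44.847)² = 65.4242032727²
eq2−eq1, eq2−eq3 (x²,y² cancel):
  0.790·x − 26.190·y = -646.942074
  -30.564·x + 53.768·y = 619.180644
det = 0.790·53.768 − -26.190·-30.564 = -757.994440
x = (-646.942074·53.768 − -26.190·619.180644) / -757.994440 = 24.496803
y = (0.790·619.180644 − -646.942074·-30.564) / -757.994440 = 25.440800

x=24.497 y=25.441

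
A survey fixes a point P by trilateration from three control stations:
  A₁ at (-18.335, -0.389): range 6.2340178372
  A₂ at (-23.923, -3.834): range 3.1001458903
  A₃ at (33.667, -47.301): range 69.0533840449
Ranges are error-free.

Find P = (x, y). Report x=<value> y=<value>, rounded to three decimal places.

eq1: (x + 18.335)² + (y + 0.389)² = 6.2340178372²
eq2: (x + 23.923)² + (y + 3.834)² = 3.1001458903²
eq3: (x − 33.667)² + (y + 47.301)² = 69.0533840449²
eq3−eq2, eq3−eq1 (x²,y² cancel):
  -115.180·x + 86.934·y = 1974.916939
  -104.004·x + 93.824·y = 1694.978926
det = -115.180·93.824 − 86.934·-104.004 = -1765.164584
x = (1974.916939·93.824 − 86.934·1694.978926) / -1765.164584 = -21.495621
y = (-115.180·1694.978926 − 1974.916939·-104.004) / -1765.164584 = -5.762402

x=-21.496 y=-5.762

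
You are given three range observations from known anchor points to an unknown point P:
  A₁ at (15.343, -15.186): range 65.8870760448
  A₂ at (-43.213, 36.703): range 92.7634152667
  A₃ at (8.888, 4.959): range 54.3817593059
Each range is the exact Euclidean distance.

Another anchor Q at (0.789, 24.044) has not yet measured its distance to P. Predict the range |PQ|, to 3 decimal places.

eq1: (x − 15.343)² + (y + 15.186)² = 65.8870760448²
eq2: (x + 43.213)² + (y − 36.703)² = 92.7634152667²
eq3: (x − 8.888)² + (y − 4.959)² = 54.3817593059²
eq2−eq3, eq2−eq1 (x²,y² cancel):
  104.202·x − 63.488·y = 2536.790114
  117.112·x − 103.778·y = 1515.493089
det = 104.202·-103.778 − -63.488·117.112 = -3378.668500
x = (2536.790114·-103.778 − -63.488·1515.493089) / -3378.668500 = 49.441778
y = (104.202·1515.493089 − 2536.790114·117.112) / -3378.668500 = 41.191124
|P − Q| = √((49.441778 − 0.789)² + (41.191124 − 24.044)²) = 51.586013

51.586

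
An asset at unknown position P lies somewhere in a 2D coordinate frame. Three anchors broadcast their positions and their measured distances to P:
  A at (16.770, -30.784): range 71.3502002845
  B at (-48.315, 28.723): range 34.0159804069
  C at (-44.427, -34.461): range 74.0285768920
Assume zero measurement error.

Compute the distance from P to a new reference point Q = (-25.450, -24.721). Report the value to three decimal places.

eq1: (x − 16.770)² + (y + 30.784)² = 71.3502002845²
eq2: (x + 48.315)² + (y − 28.723)² = 34.0159804069²
eq3: (x + 44.427)² + (y + 34.461)² = 74.0285768920²
eq2−eq3, eq2−eq1 (x²,y² cancel):
  7.776·x − 126.368·y = -4321.174378
  130.170·x − 119.014·y = -5864.226556
det = 7.776·-119.014 − -126.368·130.170 = 15523.869696
x = (-4321.174378·-119.014 − -126.368·-5864.226556) / 15523.869696 = -14.607848
y = (7.776·-5864.226556 − -4321.174378·130.170) / 15523.869696 = 33.296276
|P − Q| = √((-14.607848 − -25.450)² + (33.296276 − -24.721)²) = 59.021661

59.022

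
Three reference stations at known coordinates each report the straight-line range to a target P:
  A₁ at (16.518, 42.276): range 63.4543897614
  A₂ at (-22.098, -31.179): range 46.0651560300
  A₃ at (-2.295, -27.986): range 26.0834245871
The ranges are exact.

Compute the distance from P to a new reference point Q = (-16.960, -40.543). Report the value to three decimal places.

eq1: (x − 16.518)² + (y − 42.276)² = 63.4543897614²
eq2: (x + 22.098)² + (y + 31.179)² = 46.0651560300²
eq3: (x + 2.295)² + (y + 27.986)² = 26.0834245871²
eq2−eq3, eq2−eq1 (x²,y² cancel):
  39.606·x + 6.386·y = 769.685138
  77.232·x + 146.910·y = -1304.808125
det = 39.606·146.910 − 6.386·77.232 = 5325.313908
x = (769.685138·146.910 − 6.386·-1304.808125) / 5325.313908 = 22.798083
y = (39.606·-1304.808125 − 769.685138·77.232) / 5325.313908 = -20.866855
|P − Q| = √((22.798083 − -16.960)² + (-20.866855 − -40.543)²) = 44.360521

44.361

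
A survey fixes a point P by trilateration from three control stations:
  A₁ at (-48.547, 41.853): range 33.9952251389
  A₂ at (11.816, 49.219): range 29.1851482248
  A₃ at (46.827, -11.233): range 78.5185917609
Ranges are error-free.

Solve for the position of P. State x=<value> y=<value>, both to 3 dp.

eq1: (x + 48.547)² + (y − 41.853)² = 33.9952251389²
eq2: (x − 11.816)² + (y − 49.219)² = 29.1851482248²
eq3: (x − 46.827)² + (y + 11.233)² = 78.5185917609²
eq1−eq2, eq1−eq3 (x²,y² cancel):
  120.726·x + 14.732·y = -1242.454546
  190.748·x − 106.172·y = -6799.030520
det = 120.726·-106.172 − 14.732·190.748 = -15627.820408
x = (-1242.454546·-106.172 − 14.732·-6799.030520) / -15627.820408 = -14.850260
y = (120.726·-6799.030520 − -1242.454546·190.748) / -15627.820408 = 37.357995

x=-14.850 y=37.358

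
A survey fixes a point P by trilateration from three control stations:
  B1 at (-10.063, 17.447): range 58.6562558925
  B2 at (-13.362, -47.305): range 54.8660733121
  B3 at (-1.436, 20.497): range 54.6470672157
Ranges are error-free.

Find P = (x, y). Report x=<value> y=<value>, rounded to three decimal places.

eq1: (x + 10.063)² + (y − 17.447)² = 58.6562558925²
eq2: (x + 13.362)² + (y + 47.305)² = 54.8660733121²
eq3: (x + 1.436)² + (y − 20.497)² = 54.6470672157²
eq1−eq2, eq1−eq3 (x²,y² cancel):
  -6.598·x − 129.504·y = 2440.914646
  17.254·x + 6.100·y = 470.781727
det = -6.598·6.100 − -129.504·17.254 = 2194.214216
x = (2440.914646·6.100 − -129.504·470.781727) / 2194.214216 = 34.571691
y = (-6.598·470.781727 − 2440.914646·17.254) / 2194.214216 = -20.609546

x=34.572 y=-20.610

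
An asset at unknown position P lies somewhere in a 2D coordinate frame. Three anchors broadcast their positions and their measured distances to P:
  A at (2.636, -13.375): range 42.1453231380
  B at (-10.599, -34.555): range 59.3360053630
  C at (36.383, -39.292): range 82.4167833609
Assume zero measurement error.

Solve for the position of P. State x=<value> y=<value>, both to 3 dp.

eq1: (x − 2.636)² + (y + 13.375)² = 42.1453231380²
eq2: (x + 10.599)² + (y + 34.555)² = 59.3360053630²
eq3: (x − 36.383)² + (y + 39.292)² = 82.4167833609²
eq2−eq3, eq2−eq1 (x²,y² cancel):
  93.964·x − 9.474·y = -1710.567520
  26.470·x + 42.360·y = 623.985565
det = 93.964·42.360 − -9.474·26.470 = 4231.091820
x = (-1710.567520·42.360 − -9.474·623.985565) / 4231.091820 = -15.728328
y = (93.964·623.985565 − -1710.567520·26.470) / 4231.091820 = 24.558886

x=-15.728 y=24.559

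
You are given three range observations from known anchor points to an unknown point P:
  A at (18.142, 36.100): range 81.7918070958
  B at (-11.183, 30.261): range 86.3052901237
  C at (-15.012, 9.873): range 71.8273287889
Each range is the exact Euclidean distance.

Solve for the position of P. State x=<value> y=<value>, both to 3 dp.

x=31.888 y=-44.528

eq1: (x − 18.142)² + (y − 36.100)² = 81.7918070958²
eq2: (x + 11.183)² + (y − 30.261)² = 86.3052901237²
eq3: (x + 15.012)² + (y − 9.873)² = 71.8273287889²
eq3−eq1, eq3−eq2 (x²,y² cancel):
  66.308·x + 52.454·y = -221.228656
  7.658·x + 40.776·y = -1571.486605
det = 66.308·40.776 − 52.454·7.658 = 2302.082276
x = (-221.228656·40.776 − 52.454·-1571.486605) / 2302.082276 = 31.888495
y = (66.308·-1571.486605 − -221.228656·7.658) / 2302.082276 = -44.528367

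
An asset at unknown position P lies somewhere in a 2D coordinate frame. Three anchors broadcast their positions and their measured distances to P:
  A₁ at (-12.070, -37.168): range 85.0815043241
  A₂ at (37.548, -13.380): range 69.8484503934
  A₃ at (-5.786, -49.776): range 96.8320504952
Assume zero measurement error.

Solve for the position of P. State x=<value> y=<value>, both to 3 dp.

x=1.995 y=46.743

eq1: (x + 12.070)² + (y + 37.168)² = 85.0815043241²
eq2: (x − 37.548)² + (y + 13.380)² = 69.8484503934²
eq3: (x + 5.786)² + (y + 49.776)² = 96.8320504952²
eq1−eq2, eq1−eq3 (x²,y² cancel):
  99.236·x + 47.576·y = 2421.787936
  12.568·x − 25.216·y = -1153.600777
det = 99.236·-25.216 − 47.576·12.568 = -3100.270144
x = (2421.787936·-25.216 − 47.576·-1153.600777) / -3100.270144 = 1.994695
y = (99.236·-1153.600777 − 2421.787936·12.568) / -3100.270144 = 46.742945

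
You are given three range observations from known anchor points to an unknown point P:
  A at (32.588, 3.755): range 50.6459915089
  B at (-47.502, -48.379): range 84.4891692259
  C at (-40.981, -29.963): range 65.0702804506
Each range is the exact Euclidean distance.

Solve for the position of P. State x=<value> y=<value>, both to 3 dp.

eq1: (x − 32.588)² + (y − 3.755)² = 50.6459915089²
eq2: (x + 47.502)² + (y + 48.379)² = 84.4891692259²
eq3: (x + 40.981)² + (y + 29.963)² = 65.0702804506²
eq2−eq3, eq2−eq1 (x²,y² cancel):
  13.042·x + 36.832·y = 884.534404
  160.180·x + 104.268·y = 1052.513385
det = 13.042·104.268 − 36.832·160.180 = -4539.886504
x = (884.534404·104.268 − 36.832·1052.513385) / -4539.886504 = -11.776167
y = (13.042·1052.513385 − 884.534404·160.180) / -4539.886504 = 28.185251

x=-11.776 y=28.185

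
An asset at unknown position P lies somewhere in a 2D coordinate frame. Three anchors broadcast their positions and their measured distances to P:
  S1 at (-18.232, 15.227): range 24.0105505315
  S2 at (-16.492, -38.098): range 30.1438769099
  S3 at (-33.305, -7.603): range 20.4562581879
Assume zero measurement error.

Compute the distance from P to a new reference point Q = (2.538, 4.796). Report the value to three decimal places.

eq1: (x + 18.232)² + (y − 15.227)² = 24.0105505315²
eq2: (x + 16.492)² + (y + 38.098)² = 30.1438769099²
eq3: (x + 33.305)² + (y + 7.603)² = 20.4562581879²
eq2−eq3, eq2−eq1 (x²,y² cancel):
  -33.626·x + 60.990·y = -66.220218
  -3.480·x + 106.650·y = -827.029537
det = -33.626·106.650 − 60.990·-3.480 = -3373.967700
x = (-66.220218·106.650 − 60.990·-827.029537) / -3373.967700 = -12.856716
y = (-33.626·-827.029537 − -66.220218·-3.480) / -3373.967700 = -8.174129
|P − Q| = √((-12.856716 − 2.538)² + (-8.174129 − 4.796)²) = 20.130115

20.130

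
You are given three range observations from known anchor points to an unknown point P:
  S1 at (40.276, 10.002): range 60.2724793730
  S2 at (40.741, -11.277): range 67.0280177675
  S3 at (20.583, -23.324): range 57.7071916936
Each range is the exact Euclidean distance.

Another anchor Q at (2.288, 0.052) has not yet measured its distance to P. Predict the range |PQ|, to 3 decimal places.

28.339

eq1: (x − 40.276)² + (y − 10.002)² = 60.2724793730²
eq2: (x − 40.741)² + (y + 11.277)² = 67.0280177675²
eq3: (x − 20.583)² + (y + 23.324)² = 57.7071916936²
eq1−eq2, eq1−eq3 (x²,y² cancel):
  0.930·x − 42.558·y = -795.179766
  -39.386·x − 66.652·y = -451.875518
det = 0.930·-66.652 − -42.558·-39.386 = -1738.175748
x = (-795.179766·-66.652 − -42.558·-451.875518) / -1738.175748 = -19.428072
y = (0.930·-451.875518 − -795.179766·-39.386) / -1738.175748 = 18.260061
|P − Q| = √((-19.428072 − 2.288)² + (18.260061 − 0.052)²) = 28.339394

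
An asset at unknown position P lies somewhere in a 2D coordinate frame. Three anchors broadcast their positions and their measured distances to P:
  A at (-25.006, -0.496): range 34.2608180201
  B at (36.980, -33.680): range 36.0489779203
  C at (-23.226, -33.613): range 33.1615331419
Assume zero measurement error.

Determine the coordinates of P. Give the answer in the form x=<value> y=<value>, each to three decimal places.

eq1: (x + 25.006)² + (y + 0.496)² = 34.2608180201²
eq2: (x − 36.980)² + (y + 33.680)² = 36.0489779203²
eq3: (x + 23.226)² + (y + 33.613)² = 33.1615331419²
eq1−eq2, eq1−eq3 (x²,y² cancel):
  123.972·x − 66.368·y = 1750.591590
  3.560·x − 66.234·y = 1117.851164
det = 123.972·-66.234 − -66.368·3.560 = -7974.891368
x = (1750.591590·-66.234 − -66.368·1117.851164) / -7974.891368 = 5.236327
y = (123.972·1117.851164 − 1750.591590·3.560) / -7974.891368 = -16.595855

x=5.236 y=-16.596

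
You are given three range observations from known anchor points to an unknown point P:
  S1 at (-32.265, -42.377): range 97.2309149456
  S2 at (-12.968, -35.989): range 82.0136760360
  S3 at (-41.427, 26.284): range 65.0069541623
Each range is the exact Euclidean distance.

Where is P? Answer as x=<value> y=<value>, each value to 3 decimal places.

eq1: (x + 32.265)² + (y + 42.377)² = 97.2309149456²
eq2: (x + 12.968)² + (y + 35.989)² = 82.0136760360²
eq3: (x + 41.427)² + (y − 26.284)² = 65.0069541623²
eq3−eq1, eq3−eq2 (x²,y² cancel):
  18.324·x − 137.322·y = -4798.151363
  56.918·x − 124.546·y = -3444.006807
det = 18.324·-124.546 − -137.322·56.918 = 5533.912692
x = (-4798.151363·-124.546 − -137.322·-3444.006807) / 5533.912692 = 22.525230
y = (18.324·-3444.006807 − -4798.151363·56.918) / 5533.912692 = 37.946605

x=22.525 y=37.947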